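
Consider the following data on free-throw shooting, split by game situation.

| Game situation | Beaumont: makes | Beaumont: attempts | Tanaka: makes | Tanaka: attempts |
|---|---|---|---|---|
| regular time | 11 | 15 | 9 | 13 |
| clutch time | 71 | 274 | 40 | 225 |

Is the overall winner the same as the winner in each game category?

Regular time: Beaumont 11/15 = 73.3%, Tanaka 9/13 = 69.2% → Beaumont
Clutch time: Beaumont 71/274 = 25.9%, Tanaka 40/225 = 17.8% → Beaumont
Overall: Beaumont 82/289 = 28.4%, Tanaka 49/238 = 20.6% → Beaumont
Beaumont wins overall and in every game group — no reversal.

Yes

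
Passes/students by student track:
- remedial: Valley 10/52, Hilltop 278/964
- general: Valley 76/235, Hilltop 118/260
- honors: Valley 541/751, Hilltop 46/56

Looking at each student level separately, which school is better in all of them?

Remedial: Valley 10/52 = 19.2%, Hilltop 278/964 = 28.8% → Hilltop
General: Valley 76/235 = 32.3%, Hilltop 118/260 = 45.4% → Hilltop
Honors: Valley 541/751 = 72.0%, Hilltop 46/56 = 82.1% → Hilltop
Hilltop has the higher rate in all 3 groups.

Hilltop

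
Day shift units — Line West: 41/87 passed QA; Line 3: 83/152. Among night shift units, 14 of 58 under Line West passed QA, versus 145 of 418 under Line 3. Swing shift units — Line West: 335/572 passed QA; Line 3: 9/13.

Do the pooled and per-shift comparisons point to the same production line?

Day shift: Line West 41/87 = 47.1%, Line 3 83/152 = 54.6% → Line 3
Night shift: Line West 14/58 = 24.1%, Line 3 145/418 = 34.7% → Line 3
Swing shift: Line West 335/572 = 58.6%, Line 3 9/13 = 69.2% → Line 3
Overall: Line West 390/717 = 54.4%, Line 3 237/583 = 40.7% → Line West
Line 3 wins each shift group but Line West wins overall — the comparison reverses. Line 3's units skew toward night shift, which has a lower base rate.

No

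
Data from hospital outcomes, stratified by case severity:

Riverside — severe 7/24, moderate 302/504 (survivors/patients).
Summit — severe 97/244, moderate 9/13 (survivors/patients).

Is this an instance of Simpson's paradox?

Severe: Riverside 7/24 = 29.2%, Summit 97/244 = 39.8% → Summit
Moderate: Riverside 302/504 = 59.9%, Summit 9/13 = 69.2% → Summit
Overall: Riverside 309/528 = 58.5%, Summit 106/257 = 41.2% → Riverside
Summit wins each case group but Riverside wins overall — the comparison reverses. Summit's patients skew toward severe, which has a lower base rate.

Yes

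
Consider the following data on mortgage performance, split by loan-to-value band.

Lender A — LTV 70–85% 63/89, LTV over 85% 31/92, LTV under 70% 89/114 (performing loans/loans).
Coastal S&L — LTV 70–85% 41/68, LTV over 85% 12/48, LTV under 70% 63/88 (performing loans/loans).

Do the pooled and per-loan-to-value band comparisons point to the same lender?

Yes

LTV 70–85%: Lender A 63/89 = 70.8%, Coastal S&L 41/68 = 60.3% → Lender A
LTV over 85%: Lender A 31/92 = 33.7%, Coastal S&L 12/48 = 25.0% → Lender A
LTV under 70%: Lender A 89/114 = 78.1%, Coastal S&L 63/88 = 71.6% → Lender A
Overall: Lender A 183/295 = 62.0%, Coastal S&L 116/204 = 56.9% → Lender A
Lender A wins overall and in every loan-to-value group — no reversal.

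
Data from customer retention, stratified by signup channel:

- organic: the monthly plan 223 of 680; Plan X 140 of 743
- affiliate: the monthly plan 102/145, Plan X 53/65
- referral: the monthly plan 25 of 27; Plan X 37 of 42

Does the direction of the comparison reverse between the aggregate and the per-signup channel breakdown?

Organic: the monthly plan 223/680 = 32.8%, Plan X 140/743 = 18.8% → the monthly plan
Affiliate: the monthly plan 102/145 = 70.3%, Plan X 53/65 = 81.5% → Plan X
Referral: the monthly plan 25/27 = 92.6%, Plan X 37/42 = 88.1% → the monthly plan
Overall: the monthly plan 350/852 = 41.1%, Plan X 230/850 = 27.1% → the monthly plan
Neither sweeps: the monthly plan wins 2 of 3 groups, Plan X wins 1. The monthly plan wins overall but not every group — no Simpson reversal.

No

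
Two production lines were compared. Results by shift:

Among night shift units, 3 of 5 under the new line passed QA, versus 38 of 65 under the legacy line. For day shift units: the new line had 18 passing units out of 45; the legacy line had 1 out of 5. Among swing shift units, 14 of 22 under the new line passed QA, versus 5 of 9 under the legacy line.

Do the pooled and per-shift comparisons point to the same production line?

Night shift: the new line 3/5 = 60.0%, the legacy line 38/65 = 58.5% → the new line
Day shift: the new line 18/45 = 40.0%, the legacy line 1/5 = 20.0% → the new line
Swing shift: the new line 14/22 = 63.6%, the legacy line 5/9 = 55.6% → the new line
Overall: the new line 35/72 = 48.6%, the legacy line 44/79 = 55.7% → the legacy line
The new line wins each shift group but the legacy line wins overall — the comparison reverses. The new line's units skew toward day shift, which has a lower base rate.

No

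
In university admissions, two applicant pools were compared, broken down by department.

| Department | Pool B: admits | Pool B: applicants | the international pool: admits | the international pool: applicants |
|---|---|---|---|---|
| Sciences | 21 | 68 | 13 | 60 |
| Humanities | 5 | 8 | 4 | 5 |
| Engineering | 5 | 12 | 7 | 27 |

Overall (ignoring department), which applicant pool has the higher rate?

Pool B

Sciences: Pool B 21/68 = 30.9%, the international pool 13/60 = 21.7% → Pool B
Humanities: Pool B 5/8 = 62.5%, the international pool 4/5 = 80.0% → the international pool
Engineering: Pool B 5/12 = 41.7%, the international pool 7/27 = 25.9% → Pool B
Overall: Pool B 31/88 = 35.2%, the international pool 24/92 = 26.1% → Pool B
(Neither sweeps every department group, but Pool B has the higher pooled rate.)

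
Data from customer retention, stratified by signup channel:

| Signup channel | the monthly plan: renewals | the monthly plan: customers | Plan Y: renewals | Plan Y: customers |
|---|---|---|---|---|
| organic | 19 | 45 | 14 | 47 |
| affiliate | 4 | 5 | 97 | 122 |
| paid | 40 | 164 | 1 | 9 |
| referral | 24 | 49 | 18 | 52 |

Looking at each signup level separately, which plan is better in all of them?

the monthly plan

Organic: the monthly plan 19/45 = 42.2%, Plan Y 14/47 = 29.8% → the monthly plan
Affiliate: the monthly plan 4/5 = 80.0%, Plan Y 97/122 = 79.5% → the monthly plan
Paid: the monthly plan 40/164 = 24.4%, Plan Y 1/9 = 11.1% → the monthly plan
Referral: the monthly plan 24/49 = 49.0%, Plan Y 18/52 = 34.6% → the monthly plan
The monthly plan has the higher rate in all 4 groups.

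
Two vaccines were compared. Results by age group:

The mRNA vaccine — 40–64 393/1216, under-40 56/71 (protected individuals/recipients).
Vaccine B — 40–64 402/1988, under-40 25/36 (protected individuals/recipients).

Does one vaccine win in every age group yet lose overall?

40–64: the mRNA vaccine 393/1216 = 32.3%, Vaccine B 402/1988 = 20.2% → the mRNA vaccine
Under-40: the mRNA vaccine 56/71 = 78.9%, Vaccine B 25/36 = 69.4% → the mRNA vaccine
Overall: the mRNA vaccine 449/1287 = 34.9%, Vaccine B 427/2024 = 21.1% → the mRNA vaccine
The mRNA vaccine wins overall and in every age group — no reversal.

No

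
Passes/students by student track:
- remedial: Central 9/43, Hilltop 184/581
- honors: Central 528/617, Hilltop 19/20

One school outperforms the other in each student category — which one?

Hilltop

Remedial: Central 9/43 = 20.9%, Hilltop 184/581 = 31.7% → Hilltop
Honors: Central 528/617 = 85.6%, Hilltop 19/20 = 95.0% → Hilltop
Hilltop has the higher rate in both groups.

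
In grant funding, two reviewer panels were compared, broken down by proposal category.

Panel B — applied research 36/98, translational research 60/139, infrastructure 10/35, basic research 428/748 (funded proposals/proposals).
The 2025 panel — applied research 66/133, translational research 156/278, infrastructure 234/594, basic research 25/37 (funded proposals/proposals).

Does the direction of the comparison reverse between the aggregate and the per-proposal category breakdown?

Yes

Applied research: Panel B 36/98 = 36.7%, the 2025 panel 66/133 = 49.6% → the 2025 panel
Translational research: Panel B 60/139 = 43.2%, the 2025 panel 156/278 = 56.1% → the 2025 panel
Infrastructure: Panel B 10/35 = 28.6%, the 2025 panel 234/594 = 39.4% → the 2025 panel
Basic research: Panel B 428/748 = 57.2%, the 2025 panel 25/37 = 67.6% → the 2025 panel
Overall: Panel B 534/1020 = 52.4%, the 2025 panel 481/1042 = 46.2% → Panel B
The 2025 panel wins each proposal group but Panel B wins overall — the comparison reverses. The 2025 panel's proposals skew toward infrastructure, which has a lower base rate.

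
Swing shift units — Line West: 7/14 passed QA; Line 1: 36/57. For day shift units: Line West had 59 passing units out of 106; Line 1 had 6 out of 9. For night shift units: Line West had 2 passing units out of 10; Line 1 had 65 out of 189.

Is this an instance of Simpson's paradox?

Yes

Swing shift: Line West 7/14 = 50.0%, Line 1 36/57 = 63.2% → Line 1
Day shift: Line West 59/106 = 55.7%, Line 1 6/9 = 66.7% → Line 1
Night shift: Line West 2/10 = 20.0%, Line 1 65/189 = 34.4% → Line 1
Overall: Line West 68/130 = 52.3%, Line 1 107/255 = 42.0% → Line West
Line 1 wins each shift group but Line West wins overall — the comparison reverses. Line 1's units skew toward night shift, which has a lower base rate.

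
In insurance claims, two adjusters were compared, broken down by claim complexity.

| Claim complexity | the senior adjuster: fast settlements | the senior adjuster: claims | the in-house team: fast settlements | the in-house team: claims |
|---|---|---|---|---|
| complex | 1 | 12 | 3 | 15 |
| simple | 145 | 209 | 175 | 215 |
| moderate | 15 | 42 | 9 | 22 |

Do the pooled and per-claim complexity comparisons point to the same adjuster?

Complex: the senior adjuster 1/12 = 8.3%, the in-house team 3/15 = 20.0% → the in-house team
Simple: the senior adjuster 145/209 = 69.4%, the in-house team 175/215 = 81.4% → the in-house team
Moderate: the senior adjuster 15/42 = 35.7%, the in-house team 9/22 = 40.9% → the in-house team
Overall: the senior adjuster 161/263 = 61.2%, the in-house team 187/252 = 74.2% → the in-house team
The in-house team wins overall and in every claim group — no reversal.

Yes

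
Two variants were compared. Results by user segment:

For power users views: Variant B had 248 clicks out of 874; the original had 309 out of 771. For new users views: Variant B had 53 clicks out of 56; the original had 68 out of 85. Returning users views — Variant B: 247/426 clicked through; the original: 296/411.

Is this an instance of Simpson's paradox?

Power users: Variant B 248/874 = 28.4%, the original 309/771 = 40.1% → the original
New users: Variant B 53/56 = 94.6%, the original 68/85 = 80.0% → Variant B
Returning users: Variant B 247/426 = 58.0%, the original 296/411 = 72.0% → the original
Overall: Variant B 548/1356 = 40.4%, the original 673/1267 = 53.1% → the original
Neither sweeps: Variant B wins 1 of 3 groups, the original wins 2. The original wins overall but not every group — no Simpson reversal.

No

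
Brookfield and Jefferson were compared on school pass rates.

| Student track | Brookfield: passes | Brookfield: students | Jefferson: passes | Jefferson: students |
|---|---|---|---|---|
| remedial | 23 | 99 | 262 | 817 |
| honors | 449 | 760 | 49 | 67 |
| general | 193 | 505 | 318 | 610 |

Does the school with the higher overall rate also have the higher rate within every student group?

No

Remedial: Brookfield 23/99 = 23.2%, Jefferson 262/817 = 32.1% → Jefferson
Honors: Brookfield 449/760 = 59.1%, Jefferson 49/67 = 73.1% → Jefferson
General: Brookfield 193/505 = 38.2%, Jefferson 318/610 = 52.1% → Jefferson
Overall: Brookfield 665/1364 = 48.8%, Jefferson 629/1494 = 42.1% → Brookfield
Jefferson wins each student group but Brookfield wins overall — the comparison reverses. Jefferson's students skew toward remedial, which has a lower base rate.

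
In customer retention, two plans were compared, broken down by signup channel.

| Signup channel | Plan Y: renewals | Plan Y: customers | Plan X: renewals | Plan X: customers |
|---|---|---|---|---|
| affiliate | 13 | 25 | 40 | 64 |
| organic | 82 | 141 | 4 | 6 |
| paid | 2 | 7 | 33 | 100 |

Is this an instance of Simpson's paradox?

Yes

Affiliate: Plan Y 13/25 = 52.0%, Plan X 40/64 = 62.5% → Plan X
Organic: Plan Y 82/141 = 58.2%, Plan X 4/6 = 66.7% → Plan X
Paid: Plan Y 2/7 = 28.6%, Plan X 33/100 = 33.0% → Plan X
Overall: Plan Y 97/173 = 56.1%, Plan X 77/170 = 45.3% → Plan Y
Plan X wins each signup group but Plan Y wins overall — the comparison reverses. Plan X's customers skew toward paid, which has a lower base rate.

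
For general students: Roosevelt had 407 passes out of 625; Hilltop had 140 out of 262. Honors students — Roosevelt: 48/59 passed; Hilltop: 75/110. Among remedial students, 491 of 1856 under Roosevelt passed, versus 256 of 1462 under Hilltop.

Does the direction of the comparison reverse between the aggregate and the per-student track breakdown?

No

General: Roosevelt 407/625 = 65.1%, Hilltop 140/262 = 53.4% → Roosevelt
Honors: Roosevelt 48/59 = 81.4%, Hilltop 75/110 = 68.2% → Roosevelt
Remedial: Roosevelt 491/1856 = 26.5%, Hilltop 256/1462 = 17.5% → Roosevelt
Overall: Roosevelt 946/2540 = 37.2%, Hilltop 471/1834 = 25.7% → Roosevelt
Roosevelt wins overall and in every student group — no reversal.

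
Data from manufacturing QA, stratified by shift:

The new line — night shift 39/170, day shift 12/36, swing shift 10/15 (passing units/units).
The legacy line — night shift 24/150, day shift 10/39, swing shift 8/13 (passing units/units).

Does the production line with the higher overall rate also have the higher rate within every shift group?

Night shift: the new line 39/170 = 22.9%, the legacy line 24/150 = 16.0% → the new line
Day shift: the new line 12/36 = 33.3%, the legacy line 10/39 = 25.6% → the new line
Swing shift: the new line 10/15 = 66.7%, the legacy line 8/13 = 61.5% → the new line
Overall: the new line 61/221 = 27.6%, the legacy line 42/202 = 20.8% → the new line
The new line wins overall and in every shift group — no reversal.

Yes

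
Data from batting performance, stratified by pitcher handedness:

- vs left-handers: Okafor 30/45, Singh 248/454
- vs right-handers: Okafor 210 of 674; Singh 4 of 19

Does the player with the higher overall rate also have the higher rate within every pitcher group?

No

Vs left-handers: Okafor 30/45 = 66.7%, Singh 248/454 = 54.6% → Okafor
Vs right-handers: Okafor 210/674 = 31.2%, Singh 4/19 = 21.1% → Okafor
Overall: Okafor 240/719 = 33.4%, Singh 252/473 = 53.3% → Singh
Okafor wins each pitcher group but Singh wins overall — the comparison reverses. Okafor's at-bats skew toward vs right-handers, which has a lower base rate.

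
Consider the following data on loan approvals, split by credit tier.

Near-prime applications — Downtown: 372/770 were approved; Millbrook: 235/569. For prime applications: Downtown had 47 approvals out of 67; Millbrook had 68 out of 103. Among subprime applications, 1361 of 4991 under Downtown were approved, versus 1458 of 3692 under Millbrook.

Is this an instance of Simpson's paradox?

Near-prime: Downtown 372/770 = 48.3%, Millbrook 235/569 = 41.3% → Downtown
Prime: Downtown 47/67 = 70.1%, Millbrook 68/103 = 66.0% → Downtown
Subprime: Downtown 1361/4991 = 27.3%, Millbrook 1458/3692 = 39.5% → Millbrook
Overall: Downtown 1780/5828 = 30.5%, Millbrook 1761/4364 = 40.4% → Millbrook
Neither sweeps: Downtown wins 2 of 3 groups, Millbrook wins 1. Millbrook wins overall but not every group — no Simpson reversal.

No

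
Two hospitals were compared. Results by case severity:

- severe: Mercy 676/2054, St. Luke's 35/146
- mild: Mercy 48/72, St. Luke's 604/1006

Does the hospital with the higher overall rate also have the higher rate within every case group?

Severe: Mercy 676/2054 = 32.9%, St. Luke's 35/146 = 24.0% → Mercy
Mild: Mercy 48/72 = 66.7%, St. Luke's 604/1006 = 60.0% → Mercy
Overall: Mercy 724/2126 = 34.1%, St. Luke's 639/1152 = 55.5% → St. Luke's
Mercy wins each case group but St. Luke's wins overall — the comparison reverses. Mercy's patients skew toward severe, which has a lower base rate.

No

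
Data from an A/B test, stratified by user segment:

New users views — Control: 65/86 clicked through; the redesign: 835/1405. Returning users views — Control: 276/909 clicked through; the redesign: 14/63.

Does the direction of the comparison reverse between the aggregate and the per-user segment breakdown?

New users: Control 65/86 = 75.6%, the redesign 835/1405 = 59.4% → Control
Returning users: Control 276/909 = 30.4%, the redesign 14/63 = 22.2% → Control
Overall: Control 341/995 = 34.3%, the redesign 849/1468 = 57.8% → the redesign
Control wins each user group but the redesign wins overall — the comparison reverses. Control's views skew toward returning users, which has a lower base rate.

Yes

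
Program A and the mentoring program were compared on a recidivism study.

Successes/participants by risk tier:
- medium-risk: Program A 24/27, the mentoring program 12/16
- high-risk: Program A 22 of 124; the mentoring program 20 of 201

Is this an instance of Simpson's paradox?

Medium-risk: Program A 24/27 = 88.9%, the mentoring program 12/16 = 75.0% → Program A
High-risk: Program A 22/124 = 17.7%, the mentoring program 20/201 = 10.0% → Program A
Overall: Program A 46/151 = 30.5%, the mentoring program 32/217 = 14.7% → Program A
Program A wins overall and in every risk group — no reversal.

No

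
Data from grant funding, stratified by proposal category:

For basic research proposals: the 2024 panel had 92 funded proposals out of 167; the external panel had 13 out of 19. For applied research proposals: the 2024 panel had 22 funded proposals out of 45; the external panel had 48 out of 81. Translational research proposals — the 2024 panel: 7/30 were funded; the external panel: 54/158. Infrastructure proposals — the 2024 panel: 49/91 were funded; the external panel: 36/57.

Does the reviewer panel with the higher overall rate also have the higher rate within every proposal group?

No

Basic research: the 2024 panel 92/167 = 55.1%, the external panel 13/19 = 68.4% → the external panel
Applied research: the 2024 panel 22/45 = 48.9%, the external panel 48/81 = 59.3% → the external panel
Translational research: the 2024 panel 7/30 = 23.3%, the external panel 54/158 = 34.2% → the external panel
Infrastructure: the 2024 panel 49/91 = 53.8%, the external panel 36/57 = 63.2% → the external panel
Overall: the 2024 panel 170/333 = 51.1%, the external panel 151/315 = 47.9% → the 2024 panel
The external panel wins each proposal group but the 2024 panel wins overall — the comparison reverses. The external panel's proposals skew toward translational research, which has a lower base rate.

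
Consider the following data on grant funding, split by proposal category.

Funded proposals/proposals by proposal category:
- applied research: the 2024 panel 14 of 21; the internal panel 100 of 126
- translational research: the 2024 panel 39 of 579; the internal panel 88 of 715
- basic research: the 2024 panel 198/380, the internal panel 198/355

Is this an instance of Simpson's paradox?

No

Applied research: the 2024 panel 14/21 = 66.7%, the internal panel 100/126 = 79.4% → the internal panel
Translational research: the 2024 panel 39/579 = 6.7%, the internal panel 88/715 = 12.3% → the internal panel
Basic research: the 2024 panel 198/380 = 52.1%, the internal panel 198/355 = 55.8% → the internal panel
Overall: the 2024 panel 251/980 = 25.6%, the internal panel 386/1196 = 32.3% → the internal panel
The internal panel wins overall and in every proposal group — no reversal.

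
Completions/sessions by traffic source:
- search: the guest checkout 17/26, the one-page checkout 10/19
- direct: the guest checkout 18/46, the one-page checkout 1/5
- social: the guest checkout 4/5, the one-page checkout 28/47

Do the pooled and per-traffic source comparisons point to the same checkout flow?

Search: the guest checkout 17/26 = 65.4%, the one-page checkout 10/19 = 52.6% → the guest checkout
Direct: the guest checkout 18/46 = 39.1%, the one-page checkout 1/5 = 20.0% → the guest checkout
Social: the guest checkout 4/5 = 80.0%, the one-page checkout 28/47 = 59.6% → the guest checkout
Overall: the guest checkout 39/77 = 50.6%, the one-page checkout 39/71 = 54.9% → the one-page checkout
The guest checkout wins each traffic group but the one-page checkout wins overall — the comparison reverses. The guest checkout's sessions skew toward direct, which has a lower base rate.

No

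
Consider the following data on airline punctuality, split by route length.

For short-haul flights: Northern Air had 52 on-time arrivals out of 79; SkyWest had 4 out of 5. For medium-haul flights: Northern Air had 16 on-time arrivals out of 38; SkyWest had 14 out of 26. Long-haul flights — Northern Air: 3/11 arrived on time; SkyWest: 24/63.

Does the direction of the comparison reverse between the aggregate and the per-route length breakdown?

Yes

Short-haul: Northern Air 52/79 = 65.8%, SkyWest 4/5 = 80.0% → SkyWest
Medium-haul: Northern Air 16/38 = 42.1%, SkyWest 14/26 = 53.8% → SkyWest
Long-haul: Northern Air 3/11 = 27.3%, SkyWest 24/63 = 38.1% → SkyWest
Overall: Northern Air 71/128 = 55.5%, SkyWest 42/94 = 44.7% → Northern Air
SkyWest wins each route group but Northern Air wins overall — the comparison reverses. SkyWest's flights skew toward long-haul, which has a lower base rate.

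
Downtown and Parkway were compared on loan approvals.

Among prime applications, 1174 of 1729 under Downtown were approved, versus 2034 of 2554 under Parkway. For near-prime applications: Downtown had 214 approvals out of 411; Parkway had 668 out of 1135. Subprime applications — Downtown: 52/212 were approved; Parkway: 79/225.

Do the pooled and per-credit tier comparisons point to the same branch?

Yes

Prime: Downtown 1174/1729 = 67.9%, Parkway 2034/2554 = 79.6% → Parkway
Near-prime: Downtown 214/411 = 52.1%, Parkway 668/1135 = 58.9% → Parkway
Subprime: Downtown 52/212 = 24.5%, Parkway 79/225 = 35.1% → Parkway
Overall: Downtown 1440/2352 = 61.2%, Parkway 2781/3914 = 71.1% → Parkway
Parkway wins overall and in every credit group — no reversal.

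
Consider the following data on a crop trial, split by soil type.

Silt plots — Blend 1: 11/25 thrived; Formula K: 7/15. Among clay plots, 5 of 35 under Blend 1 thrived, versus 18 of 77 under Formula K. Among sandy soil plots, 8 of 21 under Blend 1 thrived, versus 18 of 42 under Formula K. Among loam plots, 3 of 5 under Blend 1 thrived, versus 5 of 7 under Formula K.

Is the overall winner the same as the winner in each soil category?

Silt: Blend 1 11/25 = 44.0%, Formula K 7/15 = 46.7% → Formula K
Clay: Blend 1 5/35 = 14.3%, Formula K 18/77 = 23.4% → Formula K
Sandy soil: Blend 1 8/21 = 38.1%, Formula K 18/42 = 42.9% → Formula K
Loam: Blend 1 3/5 = 60.0%, Formula K 5/7 = 71.4% → Formula K
Overall: Blend 1 27/86 = 31.4%, Formula K 48/141 = 34.0% → Formula K
Formula K wins overall and in every soil group — no reversal.

Yes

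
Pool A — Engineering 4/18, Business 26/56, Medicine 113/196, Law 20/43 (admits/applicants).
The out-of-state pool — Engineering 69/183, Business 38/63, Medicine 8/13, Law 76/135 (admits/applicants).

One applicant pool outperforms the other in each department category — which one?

the out-of-state pool

Engineering: Pool A 4/18 = 22.2%, the out-of-state pool 69/183 = 37.7% → the out-of-state pool
Business: Pool A 26/56 = 46.4%, the out-of-state pool 38/63 = 60.3% → the out-of-state pool
Medicine: Pool A 113/196 = 57.7%, the out-of-state pool 8/13 = 61.5% → the out-of-state pool
Law: Pool A 20/43 = 46.5%, the out-of-state pool 76/135 = 56.3% → the out-of-state pool
The out-of-state pool has the higher rate in all 4 groups.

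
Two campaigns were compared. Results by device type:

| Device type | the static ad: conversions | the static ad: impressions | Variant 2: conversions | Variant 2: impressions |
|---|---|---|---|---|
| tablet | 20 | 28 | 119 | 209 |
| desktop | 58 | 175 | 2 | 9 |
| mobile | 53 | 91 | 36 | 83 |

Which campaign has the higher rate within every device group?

the static ad

Tablet: the static ad 20/28 = 71.4%, Variant 2 119/209 = 56.9% → the static ad
Desktop: the static ad 58/175 = 33.1%, Variant 2 2/9 = 22.2% → the static ad
Mobile: the static ad 53/91 = 58.2%, Variant 2 36/83 = 43.4% → the static ad
The static ad has the higher rate in all 3 groups.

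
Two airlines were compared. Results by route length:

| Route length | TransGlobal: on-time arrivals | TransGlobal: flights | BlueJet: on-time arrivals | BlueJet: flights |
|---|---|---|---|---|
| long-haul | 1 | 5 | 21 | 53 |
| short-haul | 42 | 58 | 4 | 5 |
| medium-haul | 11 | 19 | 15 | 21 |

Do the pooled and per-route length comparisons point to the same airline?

Long-haul: TransGlobal 1/5 = 20.0%, BlueJet 21/53 = 39.6% → BlueJet
Short-haul: TransGlobal 42/58 = 72.4%, BlueJet 4/5 = 80.0% → BlueJet
Medium-haul: TransGlobal 11/19 = 57.9%, BlueJet 15/21 = 71.4% → BlueJet
Overall: TransGlobal 54/82 = 65.9%, BlueJet 40/79 = 50.6% → TransGlobal
BlueJet wins each route group but TransGlobal wins overall — the comparison reverses. BlueJet's flights skew toward long-haul, which has a lower base rate.

No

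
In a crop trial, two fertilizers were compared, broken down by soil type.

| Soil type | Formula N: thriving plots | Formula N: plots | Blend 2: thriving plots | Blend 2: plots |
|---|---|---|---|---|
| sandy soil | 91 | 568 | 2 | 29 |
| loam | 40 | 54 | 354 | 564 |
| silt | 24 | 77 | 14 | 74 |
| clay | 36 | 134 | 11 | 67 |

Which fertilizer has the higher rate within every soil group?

Formula N

Sandy soil: Formula N 91/568 = 16.0%, Blend 2 2/29 = 6.9% → Formula N
Loam: Formula N 40/54 = 74.1%, Blend 2 354/564 = 62.8% → Formula N
Silt: Formula N 24/77 = 31.2%, Blend 2 14/74 = 18.9% → Formula N
Clay: Formula N 36/134 = 26.9%, Blend 2 11/67 = 16.4% → Formula N
Formula N has the higher rate in all 4 groups.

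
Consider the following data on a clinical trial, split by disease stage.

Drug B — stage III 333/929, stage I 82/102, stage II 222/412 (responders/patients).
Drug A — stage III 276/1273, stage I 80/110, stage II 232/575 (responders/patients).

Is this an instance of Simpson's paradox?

Stage III: Drug B 333/929 = 35.8%, Drug A 276/1273 = 21.7% → Drug B
Stage I: Drug B 82/102 = 80.4%, Drug A 80/110 = 72.7% → Drug B
Stage II: Drug B 222/412 = 53.9%, Drug A 232/575 = 40.3% → Drug B
Overall: Drug B 637/1443 = 44.1%, Drug A 588/1958 = 30.0% → Drug B
Drug B wins overall and in every disease group — no reversal.

No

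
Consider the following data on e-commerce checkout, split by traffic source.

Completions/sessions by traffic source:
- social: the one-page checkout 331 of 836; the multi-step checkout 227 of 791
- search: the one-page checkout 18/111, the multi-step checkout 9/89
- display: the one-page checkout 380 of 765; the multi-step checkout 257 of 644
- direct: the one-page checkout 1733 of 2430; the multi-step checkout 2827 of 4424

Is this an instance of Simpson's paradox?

Social: the one-page checkout 331/836 = 39.6%, the multi-step checkout 227/791 = 28.7% → the one-page checkout
Search: the one-page checkout 18/111 = 16.2%, the multi-step checkout 9/89 = 10.1% → the one-page checkout
Display: the one-page checkout 380/765 = 49.7%, the multi-step checkout 257/644 = 39.9% → the one-page checkout
Direct: the one-page checkout 1733/2430 = 71.3%, the multi-step checkout 2827/4424 = 63.9% → the one-page checkout
Overall: the one-page checkout 2462/4142 = 59.4%, the multi-step checkout 3320/5948 = 55.8% → the one-page checkout
The one-page checkout wins overall and in every traffic group — no reversal.

No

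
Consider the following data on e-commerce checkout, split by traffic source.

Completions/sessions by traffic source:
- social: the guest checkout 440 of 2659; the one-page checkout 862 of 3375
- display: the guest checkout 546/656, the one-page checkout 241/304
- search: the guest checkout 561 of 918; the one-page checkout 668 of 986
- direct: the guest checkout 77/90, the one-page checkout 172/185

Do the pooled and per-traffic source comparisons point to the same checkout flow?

Social: the guest checkout 440/2659 = 16.5%, the one-page checkout 862/3375 = 25.5% → the one-page checkout
Display: the guest checkout 546/656 = 83.2%, the one-page checkout 241/304 = 79.3% → the guest checkout
Search: the guest checkout 561/918 = 61.1%, the one-page checkout 668/986 = 67.7% → the one-page checkout
Direct: the guest checkout 77/90 = 85.6%, the one-page checkout 172/185 = 93.0% → the one-page checkout
Overall: the guest checkout 1624/4323 = 37.6%, the one-page checkout 1943/4850 = 40.1% → the one-page checkout
Neither sweeps: the guest checkout wins 1 of 4 groups, the one-page checkout wins 3. The one-page checkout wins overall but not every group — no Simpson reversal.

No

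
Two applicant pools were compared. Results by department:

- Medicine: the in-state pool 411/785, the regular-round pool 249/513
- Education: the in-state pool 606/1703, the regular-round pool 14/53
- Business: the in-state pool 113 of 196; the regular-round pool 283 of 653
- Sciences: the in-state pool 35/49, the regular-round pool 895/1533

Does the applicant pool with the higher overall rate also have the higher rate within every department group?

No

Medicine: the in-state pool 411/785 = 52.4%, the regular-round pool 249/513 = 48.5% → the in-state pool
Education: the in-state pool 606/1703 = 35.6%, the regular-round pool 14/53 = 26.4% → the in-state pool
Business: the in-state pool 113/196 = 57.7%, the regular-round pool 283/653 = 43.3% → the in-state pool
Sciences: the in-state pool 35/49 = 71.4%, the regular-round pool 895/1533 = 58.4% → the in-state pool
Overall: the in-state pool 1165/2733 = 42.6%, the regular-round pool 1441/2752 = 52.4% → the regular-round pool
The in-state pool wins each department group but the regular-round pool wins overall — the comparison reverses. The in-state pool's applicants skew toward Education, which has a lower base rate.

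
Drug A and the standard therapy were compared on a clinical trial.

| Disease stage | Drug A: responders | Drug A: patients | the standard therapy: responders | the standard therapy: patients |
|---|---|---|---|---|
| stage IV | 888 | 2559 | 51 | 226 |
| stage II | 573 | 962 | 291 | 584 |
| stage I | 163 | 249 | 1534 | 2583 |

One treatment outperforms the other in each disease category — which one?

Stage IV: Drug A 888/2559 = 34.7%, the standard therapy 51/226 = 22.6% → Drug A
Stage II: Drug A 573/962 = 59.6%, the standard therapy 291/584 = 49.8% → Drug A
Stage I: Drug A 163/249 = 65.5%, the standard therapy 1534/2583 = 59.4% → Drug A
Drug A has the higher rate in all 3 groups.

Drug A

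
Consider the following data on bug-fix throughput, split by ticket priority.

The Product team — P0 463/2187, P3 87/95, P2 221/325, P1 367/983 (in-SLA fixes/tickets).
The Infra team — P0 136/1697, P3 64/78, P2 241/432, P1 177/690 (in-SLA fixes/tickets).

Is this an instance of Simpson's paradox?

P0: the Product team 463/2187 = 21.2%, the Infra team 136/1697 = 8.0% → the Product team
P3: the Product team 87/95 = 91.6%, the Infra team 64/78 = 82.1% → the Product team
P2: the Product team 221/325 = 68.0%, the Infra team 241/432 = 55.8% → the Product team
P1: the Product team 367/983 = 37.3%, the Infra team 177/690 = 25.7% → the Product team
Overall: the Product team 1138/3590 = 31.7%, the Infra team 618/2897 = 21.3% → the Product team
The Product team wins overall and in every ticket group — no reversal.

No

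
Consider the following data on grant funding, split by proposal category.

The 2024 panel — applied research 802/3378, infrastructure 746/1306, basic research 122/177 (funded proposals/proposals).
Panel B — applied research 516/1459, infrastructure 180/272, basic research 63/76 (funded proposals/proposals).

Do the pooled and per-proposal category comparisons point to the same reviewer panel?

Yes

Applied research: the 2024 panel 802/3378 = 23.7%, Panel B 516/1459 = 35.4% → Panel B
Infrastructure: the 2024 panel 746/1306 = 57.1%, Panel B 180/272 = 66.2% → Panel B
Basic research: the 2024 panel 122/177 = 68.9%, Panel B 63/76 = 82.9% → Panel B
Overall: the 2024 panel 1670/4861 = 34.4%, Panel B 759/1807 = 42.0% → Panel B
Panel B wins overall and in every proposal group — no reversal.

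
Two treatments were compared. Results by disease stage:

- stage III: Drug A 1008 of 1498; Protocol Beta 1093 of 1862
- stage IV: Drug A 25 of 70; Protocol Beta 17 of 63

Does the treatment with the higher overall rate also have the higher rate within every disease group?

Stage III: Drug A 1008/1498 = 67.3%, Protocol Beta 1093/1862 = 58.7% → Drug A
Stage IV: Drug A 25/70 = 35.7%, Protocol Beta 17/63 = 27.0% → Drug A
Overall: Drug A 1033/1568 = 65.9%, Protocol Beta 1110/1925 = 57.7% → Drug A
Drug A wins overall and in every disease group — no reversal.

Yes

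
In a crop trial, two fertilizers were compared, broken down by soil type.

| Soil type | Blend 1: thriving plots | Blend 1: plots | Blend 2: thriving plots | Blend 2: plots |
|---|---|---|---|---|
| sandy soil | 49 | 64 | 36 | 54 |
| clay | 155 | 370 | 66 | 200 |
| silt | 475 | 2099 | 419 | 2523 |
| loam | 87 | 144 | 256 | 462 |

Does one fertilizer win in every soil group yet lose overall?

No

Sandy soil: Blend 1 49/64 = 76.6%, Blend 2 36/54 = 66.7% → Blend 1
Clay: Blend 1 155/370 = 41.9%, Blend 2 66/200 = 33.0% → Blend 1
Silt: Blend 1 475/2099 = 22.6%, Blend 2 419/2523 = 16.6% → Blend 1
Loam: Blend 1 87/144 = 60.4%, Blend 2 256/462 = 55.4% → Blend 1
Overall: Blend 1 766/2677 = 28.6%, Blend 2 777/3239 = 24.0% → Blend 1
Blend 1 wins overall and in every soil group — no reversal.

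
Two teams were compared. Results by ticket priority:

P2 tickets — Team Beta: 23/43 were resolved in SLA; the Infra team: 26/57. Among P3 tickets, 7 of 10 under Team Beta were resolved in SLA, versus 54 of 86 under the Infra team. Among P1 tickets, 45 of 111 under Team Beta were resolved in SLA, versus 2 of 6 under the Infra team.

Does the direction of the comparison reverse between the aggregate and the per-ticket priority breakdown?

Yes

P2: Team Beta 23/43 = 53.5%, the Infra team 26/57 = 45.6% → Team Beta
P3: Team Beta 7/10 = 70.0%, the Infra team 54/86 = 62.8% → Team Beta
P1: Team Beta 45/111 = 40.5%, the Infra team 2/6 = 33.3% → Team Beta
Overall: Team Beta 75/164 = 45.7%, the Infra team 82/149 = 55.0% → the Infra team
Team Beta wins each ticket group but the Infra team wins overall — the comparison reverses. Team Beta's tickets skew toward P1, which has a lower base rate.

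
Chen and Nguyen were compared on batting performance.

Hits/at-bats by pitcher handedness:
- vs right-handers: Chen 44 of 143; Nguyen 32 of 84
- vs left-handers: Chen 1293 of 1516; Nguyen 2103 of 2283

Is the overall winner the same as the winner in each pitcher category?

Yes

Vs right-handers: Chen 44/143 = 30.8%, Nguyen 32/84 = 38.1% → Nguyen
Vs left-handers: Chen 1293/1516 = 85.3%, Nguyen 2103/2283 = 92.1% → Nguyen
Overall: Chen 1337/1659 = 80.6%, Nguyen 2135/2367 = 90.2% → Nguyen
Nguyen wins overall and in every pitcher group — no reversal.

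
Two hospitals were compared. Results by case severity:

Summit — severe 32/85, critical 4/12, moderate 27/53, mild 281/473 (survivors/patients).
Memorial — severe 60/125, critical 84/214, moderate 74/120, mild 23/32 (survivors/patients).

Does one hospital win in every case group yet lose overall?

Severe: Summit 32/85 = 37.6%, Memorial 60/125 = 48.0% → Memorial
Critical: Summit 4/12 = 33.3%, Memorial 84/214 = 39.3% → Memorial
Moderate: Summit 27/53 = 50.9%, Memorial 74/120 = 61.7% → Memorial
Mild: Summit 281/473 = 59.4%, Memorial 23/32 = 71.9% → Memorial
Overall: Summit 344/623 = 55.2%, Memorial 241/491 = 49.1% → Summit
Memorial wins each case group but Summit wins overall — the comparison reverses. Memorial's patients skew toward critical, which has a lower base rate.

Yes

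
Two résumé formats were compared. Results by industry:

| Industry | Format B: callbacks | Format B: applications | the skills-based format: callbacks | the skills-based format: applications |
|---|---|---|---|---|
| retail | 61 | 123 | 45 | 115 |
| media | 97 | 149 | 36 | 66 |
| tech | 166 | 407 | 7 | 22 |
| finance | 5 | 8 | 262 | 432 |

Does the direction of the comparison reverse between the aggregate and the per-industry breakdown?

Yes

Retail: Format B 61/123 = 49.6%, the skills-based format 45/115 = 39.1% → Format B
Media: Format B 97/149 = 65.1%, the skills-based format 36/66 = 54.5% → Format B
Tech: Format B 166/407 = 40.8%, the skills-based format 7/22 = 31.8% → Format B
Finance: Format B 5/8 = 62.5%, the skills-based format 262/432 = 60.6% → Format B
Overall: Format B 329/687 = 47.9%, the skills-based format 350/635 = 55.1% → the skills-based format
Format B wins each industry group but the skills-based format wins overall — the comparison reverses. Format B's applications skew toward tech, which has a lower base rate.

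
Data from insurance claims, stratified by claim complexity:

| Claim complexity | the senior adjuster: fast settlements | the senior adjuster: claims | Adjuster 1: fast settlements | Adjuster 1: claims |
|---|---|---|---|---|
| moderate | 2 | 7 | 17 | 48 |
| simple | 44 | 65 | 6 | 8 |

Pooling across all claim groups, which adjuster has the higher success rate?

Moderate: the senior adjuster 2/7 = 28.6%, Adjuster 1 17/48 = 35.4% → Adjuster 1
Simple: the senior adjuster 44/65 = 67.7%, Adjuster 1 6/8 = 75.0% → Adjuster 1
Overall: the senior adjuster 46/72 = 63.9%, Adjuster 1 23/56 = 41.1% → the senior adjuster
(Adjuster 1 wins every claim group but the senior adjuster wins overall — Adjuster 1's claims skew toward the low-rate moderate group.)

the senior adjuster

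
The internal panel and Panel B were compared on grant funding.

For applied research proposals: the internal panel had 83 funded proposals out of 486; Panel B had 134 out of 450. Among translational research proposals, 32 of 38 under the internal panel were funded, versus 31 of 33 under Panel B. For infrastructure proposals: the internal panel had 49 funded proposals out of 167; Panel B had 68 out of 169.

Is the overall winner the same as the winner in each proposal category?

Applied research: the internal panel 83/486 = 17.1%, Panel B 134/450 = 29.8% → Panel B
Translational research: the internal panel 32/38 = 84.2%, Panel B 31/33 = 93.9% → Panel B
Infrastructure: the internal panel 49/167 = 29.3%, Panel B 68/169 = 40.2% → Panel B
Overall: the internal panel 164/691 = 23.7%, Panel B 233/652 = 35.7% → Panel B
Panel B wins overall and in every proposal group — no reversal.

Yes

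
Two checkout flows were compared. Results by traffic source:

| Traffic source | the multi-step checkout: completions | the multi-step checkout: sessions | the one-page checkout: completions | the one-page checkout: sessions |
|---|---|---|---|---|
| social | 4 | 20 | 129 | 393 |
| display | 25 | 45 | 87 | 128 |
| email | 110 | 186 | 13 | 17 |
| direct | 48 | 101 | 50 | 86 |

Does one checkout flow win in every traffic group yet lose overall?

Social: the multi-step checkout 4/20 = 20.0%, the one-page checkout 129/393 = 32.8% → the one-page checkout
Display: the multi-step checkout 25/45 = 55.6%, the one-page checkout 87/128 = 68.0% → the one-page checkout
Email: the multi-step checkout 110/186 = 59.1%, the one-page checkout 13/17 = 76.5% → the one-page checkout
Direct: the multi-step checkout 48/101 = 47.5%, the one-page checkout 50/86 = 58.1% → the one-page checkout
Overall: the multi-step checkout 187/352 = 53.1%, the one-page checkout 279/624 = 44.7% → the multi-step checkout
The one-page checkout wins each traffic group but the multi-step checkout wins overall — the comparison reverses. The one-page checkout's sessions skew toward social, which has a lower base rate.

Yes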